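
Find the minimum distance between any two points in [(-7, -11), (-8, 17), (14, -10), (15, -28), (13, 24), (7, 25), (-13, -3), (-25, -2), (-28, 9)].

Computing all pairwise distances among 9 points:

d((-7, -11), (-8, 17)) = 28.0179
d((-7, -11), (14, -10)) = 21.0238
d((-7, -11), (15, -28)) = 27.8029
d((-7, -11), (13, 24)) = 40.3113
d((-7, -11), (7, 25)) = 38.6264
d((-7, -11), (-13, -3)) = 10.0
d((-7, -11), (-25, -2)) = 20.1246
d((-7, -11), (-28, 9)) = 29.0
d((-8, 17), (14, -10)) = 34.8281
d((-8, 17), (15, -28)) = 50.5371
d((-8, 17), (13, 24)) = 22.1359
d((-8, 17), (7, 25)) = 17.0
d((-8, 17), (-13, -3)) = 20.6155
d((-8, 17), (-25, -2)) = 25.4951
d((-8, 17), (-28, 9)) = 21.5407
d((14, -10), (15, -28)) = 18.0278
d((14, -10), (13, 24)) = 34.0147
d((14, -10), (7, 25)) = 35.6931
d((14, -10), (-13, -3)) = 27.8927
d((14, -10), (-25, -2)) = 39.8121
d((14, -10), (-28, 9)) = 46.0977
d((15, -28), (13, 24)) = 52.0384
d((15, -28), (7, 25)) = 53.6004
d((15, -28), (-13, -3)) = 37.5366
d((15, -28), (-25, -2)) = 47.7074
d((15, -28), (-28, 9)) = 56.7274
d((13, 24), (7, 25)) = 6.0828 <-- minimum
d((13, 24), (-13, -3)) = 37.4833
d((13, 24), (-25, -2)) = 46.0435
d((13, 24), (-28, 9)) = 43.6578
d((7, 25), (-13, -3)) = 34.4093
d((7, 25), (-25, -2)) = 41.8688
d((7, 25), (-28, 9)) = 38.4838
d((-13, -3), (-25, -2)) = 12.0416
d((-13, -3), (-28, 9)) = 19.2094
d((-25, -2), (-28, 9)) = 11.4018

Closest pair: (13, 24) and (7, 25) with distance 6.0828

The closest pair is (13, 24) and (7, 25) with Euclidean distance 6.0828. For 9 points, brute-force pairwise comparison is shown above. For large n, the divide-and-conquer algorithm (sort by x, recurse on halves, check the dividing strip) achieves O(n log n).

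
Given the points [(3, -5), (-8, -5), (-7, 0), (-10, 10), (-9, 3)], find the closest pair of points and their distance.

Computing all pairwise distances among 5 points:

d((3, -5), (-8, -5)) = 11.0
d((3, -5), (-7, 0)) = 11.1803
d((3, -5), (-10, 10)) = 19.8494
d((3, -5), (-9, 3)) = 14.4222
d((-8, -5), (-7, 0)) = 5.099
d((-8, -5), (-10, 10)) = 15.1327
d((-8, -5), (-9, 3)) = 8.0623
d((-7, 0), (-10, 10)) = 10.4403
d((-7, 0), (-9, 3)) = 3.6056 <-- minimum
d((-10, 10), (-9, 3)) = 7.0711

Closest pair: (-7, 0) and (-9, 3) with distance 3.6056

The closest pair is (-7, 0) and (-9, 3) with Euclidean distance 3.6056. For 5 points, brute-force pairwise comparison is shown above. For large n, the divide-and-conquer algorithm (sort by x, recurse on halves, check the dividing strip) achieves O(n log n).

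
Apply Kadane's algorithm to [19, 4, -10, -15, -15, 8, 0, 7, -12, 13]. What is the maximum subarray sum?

Using Kadane's algorithm on [19, 4, -10, -15, -15, 8, 0, 7, -12, 13]:

Scanning through the array:
Position 1 (value 4): max_ending_here = 23, max_so_far = 23
Position 2 (value -10): max_ending_here = 13, max_so_far = 23
Position 3 (value -15): max_ending_here = -2, max_so_far = 23
Position 4 (value -15): max_ending_here = -15, max_so_far = 23
Position 5 (value 8): max_ending_here = 8, max_so_far = 23
Position 6 (value 0): max_ending_here = 8, max_so_far = 23
Position 7 (value 7): max_ending_here = 15, max_so_far = 23
Position 8 (value -12): max_ending_here = 3, max_so_far = 23
Position 9 (value 13): max_ending_here = 16, max_so_far = 23

Maximum subarray: [19, 4]
Maximum sum: 23

The maximum subarray is [19, 4] with sum 23. This subarray runs from index 0 to index 1.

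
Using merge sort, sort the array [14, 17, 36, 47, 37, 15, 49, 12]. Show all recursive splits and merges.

Merge sort trace:

Split: [14, 17, 36, 47, 37, 15, 49, 12] -> [14, 17, 36, 47] and [37, 15, 49, 12]
  Split: [14, 17, 36, 47] -> [14, 17] and [36, 47]
    Split: [14, 17] -> [14] and [17]
    Merge: [14] + [17] -> [14, 17]
    Split: [36, 47] -> [36] and [47]
    Merge: [36] + [47] -> [36, 47]
  Merge: [14, 17] + [36, 47] -> [14, 17, 36, 47]
  Split: [37, 15, 49, 12] -> [37, 15] and [49, 12]
    Split: [37, 15] -> [37] and [15]
    Merge: [37] + [15] -> [15, 37]
    Split: [49, 12] -> [49] and [12]
    Merge: [49] + [12] -> [12, 49]
  Merge: [15, 37] + [12, 49] -> [12, 15, 37, 49]
Merge: [14, 17, 36, 47] + [12, 15, 37, 49] -> [12, 14, 15, 17, 36, 37, 47, 49]

Final sorted array: [12, 14, 15, 17, 36, 37, 47, 49]

The merge sort proceeds by recursively splitting the array and merging sorted halves.
After all merges, the sorted array is [12, 14, 15, 17, 36, 37, 47, 49].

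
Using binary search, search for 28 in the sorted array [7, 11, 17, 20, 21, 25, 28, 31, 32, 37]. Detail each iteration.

Binary search for 28 in [7, 11, 17, 20, 21, 25, 28, 31, 32, 37]:

lo=0, hi=9, mid=4, arr[mid]=21 -> 21 < 28, search right half
lo=5, hi=9, mid=7, arr[mid]=31 -> 31 > 28, search left half
lo=5, hi=6, mid=5, arr[mid]=25 -> 25 < 28, search right half
lo=6, hi=6, mid=6, arr[mid]=28 -> Found target at index 6!

Binary search finds 28 at index 6 after 4 comparisons. The search repeatedly halves the search space by comparing with the middle element.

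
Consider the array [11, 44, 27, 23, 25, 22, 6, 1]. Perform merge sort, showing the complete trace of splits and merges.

Merge sort trace:

Split: [11, 44, 27, 23, 25, 22, 6, 1] -> [11, 44, 27, 23] and [25, 22, 6, 1]
  Split: [11, 44, 27, 23] -> [11, 44] and [27, 23]
    Split: [11, 44] -> [11] and [44]
    Merge: [11] + [44] -> [11, 44]
    Split: [27, 23] -> [27] and [23]
    Merge: [27] + [23] -> [23, 27]
  Merge: [11, 44] + [23, 27] -> [11, 23, 27, 44]
  Split: [25, 22, 6, 1] -> [25, 22] and [6, 1]
    Split: [25, 22] -> [25] and [22]
    Merge: [25] + [22] -> [22, 25]
    Split: [6, 1] -> [6] and [1]
    Merge: [6] + [1] -> [1, 6]
  Merge: [22, 25] + [1, 6] -> [1, 6, 22, 25]
Merge: [11, 23, 27, 44] + [1, 6, 22, 25] -> [1, 6, 11, 22, 23, 25, 27, 44]

Final sorted array: [1, 6, 11, 22, 23, 25, 27, 44]

The merge sort proceeds by recursively splitting the array and merging sorted halves.
After all merges, the sorted array is [1, 6, 11, 22, 23, 25, 27, 44].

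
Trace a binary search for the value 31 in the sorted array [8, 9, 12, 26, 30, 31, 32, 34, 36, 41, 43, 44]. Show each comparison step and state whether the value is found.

Binary search for 31 in [8, 9, 12, 26, 30, 31, 32, 34, 36, 41, 43, 44]:

lo=0, hi=11, mid=5, arr[mid]=31 -> Found target at index 5!

Binary search finds 31 at index 5 after 1 comparisons. The search repeatedly halves the search space by comparing with the middle element.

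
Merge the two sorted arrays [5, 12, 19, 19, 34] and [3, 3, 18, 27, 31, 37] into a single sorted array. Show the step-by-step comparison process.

Merging process:

Compare 5 vs 3: take 3 from right. Merged: [3]
Compare 5 vs 3: take 3 from right. Merged: [3, 3]
Compare 5 vs 18: take 5 from left. Merged: [3, 3, 5]
Compare 12 vs 18: take 12 from left. Merged: [3, 3, 5, 12]
Compare 19 vs 18: take 18 from right. Merged: [3, 3, 5, 12, 18]
Compare 19 vs 27: take 19 from left. Merged: [3, 3, 5, 12, 18, 19]
Compare 19 vs 27: take 19 from left. Merged: [3, 3, 5, 12, 18, 19, 19]
Compare 34 vs 27: take 27 from right. Merged: [3, 3, 5, 12, 18, 19, 19, 27]
Compare 34 vs 31: take 31 from right. Merged: [3, 3, 5, 12, 18, 19, 19, 27, 31]
Compare 34 vs 37: take 34 from left. Merged: [3, 3, 5, 12, 18, 19, 19, 27, 31, 34]
Append remaining from right: [37]. Merged: [3, 3, 5, 12, 18, 19, 19, 27, 31, 34, 37]

Final merged array: [3, 3, 5, 12, 18, 19, 19, 27, 31, 34, 37]
Total comparisons: 10

The merged array is [3, 3, 5, 12, 18, 19, 19, 27, 31, 34, 37], requiring 10 comparisons. The merge step runs in O(n) time where n is the total number of elements.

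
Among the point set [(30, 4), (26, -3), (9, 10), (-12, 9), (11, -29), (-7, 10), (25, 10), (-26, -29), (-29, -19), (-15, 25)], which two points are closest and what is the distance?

Computing all pairwise distances among 10 points:

d((30, 4), (26, -3)) = 8.0623
d((30, 4), (9, 10)) = 21.8403
d((30, 4), (-12, 9)) = 42.2966
d((30, 4), (11, -29)) = 38.0789
d((30, 4), (-7, 10)) = 37.4833
d((30, 4), (25, 10)) = 7.8102
d((30, 4), (-26, -29)) = 65.0
d((30, 4), (-29, -19)) = 63.3246
d((30, 4), (-15, 25)) = 49.6588
d((26, -3), (9, 10)) = 21.4009
d((26, -3), (-12, 9)) = 39.8497
d((26, -3), (11, -29)) = 30.0167
d((26, -3), (-7, 10)) = 35.4683
d((26, -3), (25, 10)) = 13.0384
d((26, -3), (-26, -29)) = 58.1378
d((26, -3), (-29, -19)) = 57.28
d((26, -3), (-15, 25)) = 49.6488
d((9, 10), (-12, 9)) = 21.0238
d((9, 10), (11, -29)) = 39.0512
d((9, 10), (-7, 10)) = 16.0
d((9, 10), (25, 10)) = 16.0
d((9, 10), (-26, -29)) = 52.4023
d((9, 10), (-29, -19)) = 47.8017
d((9, 10), (-15, 25)) = 28.3019
d((-12, 9), (11, -29)) = 44.4185
d((-12, 9), (-7, 10)) = 5.099 <-- minimum
d((-12, 9), (25, 10)) = 37.0135
d((-12, 9), (-26, -29)) = 40.4969
d((-12, 9), (-29, -19)) = 32.7567
d((-12, 9), (-15, 25)) = 16.2788
d((11, -29), (-7, 10)) = 42.9535
d((11, -29), (25, 10)) = 41.4367
d((11, -29), (-26, -29)) = 37.0
d((11, -29), (-29, -19)) = 41.2311
d((11, -29), (-15, 25)) = 59.9333
d((-7, 10), (25, 10)) = 32.0
d((-7, 10), (-26, -29)) = 43.382
d((-7, 10), (-29, -19)) = 36.4005
d((-7, 10), (-15, 25)) = 17.0
d((25, 10), (-26, -29)) = 64.2028
d((25, 10), (-29, -19)) = 61.2944
d((25, 10), (-15, 25)) = 42.72
d((-26, -29), (-29, -19)) = 10.4403
d((-26, -29), (-15, 25)) = 55.109
d((-29, -19), (-15, 25)) = 46.1736

Closest pair: (-12, 9) and (-7, 10) with distance 5.099

The closest pair is (-12, 9) and (-7, 10) with Euclidean distance 5.099. For 10 points, brute-force pairwise comparison is shown above. For large n, the divide-and-conquer algorithm (sort by x, recurse on halves, check the dividing strip) achieves O(n log n).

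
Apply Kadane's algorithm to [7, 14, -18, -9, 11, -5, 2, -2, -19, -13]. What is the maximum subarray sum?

Using Kadane's algorithm on [7, 14, -18, -9, 11, -5, 2, -2, -19, -13]:

Scanning through the array:
Position 1 (value 14): max_ending_here = 21, max_so_far = 21
Position 2 (value -18): max_ending_here = 3, max_so_far = 21
Position 3 (value -9): max_ending_here = -6, max_so_far = 21
Position 4 (value 11): max_ending_here = 11, max_so_far = 21
Position 5 (value -5): max_ending_here = 6, max_so_far = 21
Position 6 (value 2): max_ending_here = 8, max_so_far = 21
Position 7 (value -2): max_ending_here = 6, max_so_far = 21
Position 8 (value -19): max_ending_here = -13, max_so_far = 21
Position 9 (value -13): max_ending_here = -13, max_so_far = 21

Maximum subarray: [7, 14]
Maximum sum: 21

The maximum subarray is [7, 14] with sum 21. This subarray runs from index 0 to index 1.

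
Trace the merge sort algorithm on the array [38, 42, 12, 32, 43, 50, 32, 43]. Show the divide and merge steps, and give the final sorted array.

Merge sort trace:

Split: [38, 42, 12, 32, 43, 50, 32, 43] -> [38, 42, 12, 32] and [43, 50, 32, 43]
  Split: [38, 42, 12, 32] -> [38, 42] and [12, 32]
    Split: [38, 42] -> [38] and [42]
    Merge: [38] + [42] -> [38, 42]
    Split: [12, 32] -> [12] and [32]
    Merge: [12] + [32] -> [12, 32]
  Merge: [38, 42] + [12, 32] -> [12, 32, 38, 42]
  Split: [43, 50, 32, 43] -> [43, 50] and [32, 43]
    Split: [43, 50] -> [43] and [50]
    Merge: [43] + [50] -> [43, 50]
    Split: [32, 43] -> [32] and [43]
    Merge: [32] + [43] -> [32, 43]
  Merge: [43, 50] + [32, 43] -> [32, 43, 43, 50]
Merge: [12, 32, 38, 42] + [32, 43, 43, 50] -> [12, 32, 32, 38, 42, 43, 43, 50]

Final sorted array: [12, 32, 32, 38, 42, 43, 43, 50]

The merge sort proceeds by recursively splitting the array and merging sorted halves.
After all merges, the sorted array is [12, 32, 32, 38, 42, 43, 43, 50].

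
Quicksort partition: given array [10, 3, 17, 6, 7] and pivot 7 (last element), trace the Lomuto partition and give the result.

Lomuto partition with pivot = 7:

Initial array: [10, 3, 17, 6, 7]

arr[0]=10 > 7: no swap
arr[1]=3 <= 7: swap with position 0, array becomes [3, 10, 17, 6, 7]
arr[2]=17 > 7: no swap
arr[3]=6 <= 7: swap with position 1, array becomes [3, 6, 17, 10, 7]

Place pivot at position 2: [3, 6, 7, 10, 17]
Pivot position: 2

After partitioning with pivot 7, the array becomes [3, 6, 7, 10, 17]. The pivot is placed at index 2. All elements to the left of the pivot are <= 7, and all elements to the right are > 7.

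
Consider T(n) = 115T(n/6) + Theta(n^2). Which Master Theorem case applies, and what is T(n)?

Master Theorem for T(n) = 115T(n/6) + O(n^2):

a = 115, b = 6, c = 2
log_b(a) = log_6(115) = 2.6482

Case 1: c = 2 < log_6(115) = 2.6482
T(n) = O(n^(log_6 115))

For T(n) = 115T(n/6) + O(n^2): log_6(115) = 2.6482. This is Case 1 of the Master Theorem (c < log_b(a), work dominated by leaves), giving O(n^(log_6 115)).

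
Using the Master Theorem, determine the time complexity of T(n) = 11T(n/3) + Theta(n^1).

Master Theorem for T(n) = 11T(n/3) + O(n^1):

a = 11, b = 3, c = 1
log_b(a) = log_3(11) = 2.1827

Case 1: c = 1 < log_3(11) = 2.1827
T(n) = O(n^(log_3 11))

For T(n) = 11T(n/3) + O(n^1): log_3(11) = 2.1827. This is Case 1 of the Master Theorem (c < log_b(a), work dominated by leaves), giving O(n^(log_3 11)).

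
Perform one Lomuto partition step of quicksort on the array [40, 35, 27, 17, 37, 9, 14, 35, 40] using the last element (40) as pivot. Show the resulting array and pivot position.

Lomuto partition with pivot = 40:

Initial array: [40, 35, 27, 17, 37, 9, 14, 35, 40]

arr[0]=40 <= 40: swap with position 0, array becomes [40, 35, 27, 17, 37, 9, 14, 35, 40]
arr[1]=35 <= 40: swap with position 1, array becomes [40, 35, 27, 17, 37, 9, 14, 35, 40]
arr[2]=27 <= 40: swap with position 2, array becomes [40, 35, 27, 17, 37, 9, 14, 35, 40]
arr[3]=17 <= 40: swap with position 3, array becomes [40, 35, 27, 17, 37, 9, 14, 35, 40]
arr[4]=37 <= 40: swap with position 4, array becomes [40, 35, 27, 17, 37, 9, 14, 35, 40]
arr[5]=9 <= 40: swap with position 5, array becomes [40, 35, 27, 17, 37, 9, 14, 35, 40]
arr[6]=14 <= 40: swap with position 6, array becomes [40, 35, 27, 17, 37, 9, 14, 35, 40]
arr[7]=35 <= 40: swap with position 7, array becomes [40, 35, 27, 17, 37, 9, 14, 35, 40]

Place pivot at position 8: [40, 35, 27, 17, 37, 9, 14, 35, 40]
Pivot position: 8

After partitioning with pivot 40, the array becomes [40, 35, 27, 17, 37, 9, 14, 35, 40]. The pivot is placed at index 8. All elements to the left of the pivot are <= 40, and all elements to the right are > 40.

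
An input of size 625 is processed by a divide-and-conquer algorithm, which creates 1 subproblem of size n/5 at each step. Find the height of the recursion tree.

For divide and conquer with division factor 5:

Problem sizes at each level:
Level 0: 625
Level 1: 125
Level 2: 25
Level 3: 5
Level 4: 1

The root is level 0 and the size-1 base case is level 4 (the tree spans levels 0 through 4, i.e. 5 levels counting the root), so the depth is the number of divisions: log_5(625) = 4

The recursion tree depth is log_5(625) = 4. At each level, the problem size is divided by 5, so it takes 4 divisions to reduce to a base case of size 1. The algorithm makes 1 recursive call at each level.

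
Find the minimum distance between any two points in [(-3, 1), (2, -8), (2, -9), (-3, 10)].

Computing all pairwise distances among 4 points:

d((-3, 1), (2, -8)) = 10.2956
d((-3, 1), (2, -9)) = 11.1803
d((-3, 1), (-3, 10)) = 9.0
d((2, -8), (2, -9)) = 1.0 <-- minimum
d((2, -8), (-3, 10)) = 18.6815
d((2, -9), (-3, 10)) = 19.6469

Closest pair: (2, -8) and (2, -9) with distance 1.0

The closest pair is (2, -8) and (2, -9) with Euclidean distance 1.0. For 4 points, brute-force pairwise comparison is shown above. For large n, the divide-and-conquer algorithm (sort by x, recurse on halves, check the dividing strip) achieves O(n log n).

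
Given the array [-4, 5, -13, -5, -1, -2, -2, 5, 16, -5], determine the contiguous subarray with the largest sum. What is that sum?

Using Kadane's algorithm on [-4, 5, -13, -5, -1, -2, -2, 5, 16, -5]:

Scanning through the array:
Position 1 (value 5): max_ending_here = 5, max_so_far = 5
Position 2 (value -13): max_ending_here = -8, max_so_far = 5
Position 3 (value -5): max_ending_here = -5, max_so_far = 5
Position 4 (value -1): max_ending_here = -1, max_so_far = 5
Position 5 (value -2): max_ending_here = -2, max_so_far = 5
Position 6 (value -2): max_ending_here = -2, max_so_far = 5
Position 7 (value 5): max_ending_here = 5, max_so_far = 5
Position 8 (value 16): max_ending_here = 21, max_so_far = 21
Position 9 (value -5): max_ending_here = 16, max_so_far = 21

Maximum subarray: [5, 16]
Maximum sum: 21

The maximum subarray is [5, 16] with sum 21. This subarray runs from index 7 to index 8.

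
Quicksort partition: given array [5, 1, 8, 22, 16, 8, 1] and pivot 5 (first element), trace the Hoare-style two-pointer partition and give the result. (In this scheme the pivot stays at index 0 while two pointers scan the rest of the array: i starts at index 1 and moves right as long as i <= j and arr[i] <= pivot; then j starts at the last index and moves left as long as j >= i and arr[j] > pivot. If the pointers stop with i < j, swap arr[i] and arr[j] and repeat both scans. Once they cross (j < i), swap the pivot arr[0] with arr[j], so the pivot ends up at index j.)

Hoare-style two-pointer partition with pivot = 5:

Initial array: [5, 1, 8, 22, 16, 8, 1]

Pointers start at i = 1, j = 6.
i stops at index 2 (arr[2]=8 > 5), j stops at index 6 (arr[6]=1 <= 5): swap arr[2] and arr[6], array becomes [5, 1, 1, 22, 16, 8, 8]
i ends at 3, j ends at 2: the pointers have crossed (j < i), so scanning stops.

Swap pivot arr[0] with arr[2] to place pivot at position 2: [1, 1, 5, 22, 16, 8, 8]
Pivot position: 2

After partitioning with pivot 5, the array becomes [1, 1, 5, 22, 16, 8, 8]. The pivot is placed at index 2. All elements to the left of the pivot are <= 5, and all elements to the right are > 5.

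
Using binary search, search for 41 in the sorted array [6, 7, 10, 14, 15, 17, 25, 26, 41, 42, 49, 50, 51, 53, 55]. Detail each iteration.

Binary search for 41 in [6, 7, 10, 14, 15, 17, 25, 26, 41, 42, 49, 50, 51, 53, 55]:

lo=0, hi=14, mid=7, arr[mid]=26 -> 26 < 41, search right half
lo=8, hi=14, mid=11, arr[mid]=50 -> 50 > 41, search left half
lo=8, hi=10, mid=9, arr[mid]=42 -> 42 > 41, search left half
lo=8, hi=8, mid=8, arr[mid]=41 -> Found target at index 8!

Binary search finds 41 at index 8 after 4 comparisons. The search repeatedly halves the search space by comparing with the middle element.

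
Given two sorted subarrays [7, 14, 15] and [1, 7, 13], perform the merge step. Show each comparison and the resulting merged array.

Merging process:

Compare 7 vs 1: take 1 from right. Merged: [1]
Compare 7 vs 7: take 7 from left. Merged: [1, 7]
Compare 14 vs 7: take 7 from right. Merged: [1, 7, 7]
Compare 14 vs 13: take 13 from right. Merged: [1, 7, 7, 13]
Append remaining from left: [14, 15]. Merged: [1, 7, 7, 13, 14, 15]

Final merged array: [1, 7, 7, 13, 14, 15]
Total comparisons: 4

The merged array is [1, 7, 7, 13, 14, 15], requiring 4 comparisons. The merge step runs in O(n) time where n is the total number of elements.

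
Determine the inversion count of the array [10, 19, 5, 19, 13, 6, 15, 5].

Finding inversions in [10, 19, 5, 19, 13, 6, 15, 5]:

(0, 2): arr[0]=10 > arr[2]=5
(0, 5): arr[0]=10 > arr[5]=6
(0, 7): arr[0]=10 > arr[7]=5
(1, 2): arr[1]=19 > arr[2]=5
(1, 4): arr[1]=19 > arr[4]=13
(1, 5): arr[1]=19 > arr[5]=6
(1, 6): arr[1]=19 > arr[6]=15
(1, 7): arr[1]=19 > arr[7]=5
(3, 4): arr[3]=19 > arr[4]=13
(3, 5): arr[3]=19 > arr[5]=6
(3, 6): arr[3]=19 > arr[6]=15
(3, 7): arr[3]=19 > arr[7]=5
(4, 5): arr[4]=13 > arr[5]=6
(4, 7): arr[4]=13 > arr[7]=5
(5, 7): arr[5]=6 > arr[7]=5
(6, 7): arr[6]=15 > arr[7]=5

Total inversions: 16

The array has 16 inversion(s): (0,2), (0,5), (0,7), (1,2), (1,4), (1,5), (1,6), (1,7), (3,4), (3,5), (3,6), (3,7), (4,5), (4,7), (5,7), (6,7). Each pair (i,j) satisfies i < j and arr[i] > arr[j].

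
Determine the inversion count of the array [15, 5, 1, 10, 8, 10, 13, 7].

Finding inversions in [15, 5, 1, 10, 8, 10, 13, 7]:

(0, 1): arr[0]=15 > arr[1]=5
(0, 2): arr[0]=15 > arr[2]=1
(0, 3): arr[0]=15 > arr[3]=10
(0, 4): arr[0]=15 > arr[4]=8
(0, 5): arr[0]=15 > arr[5]=10
(0, 6): arr[0]=15 > arr[6]=13
(0, 7): arr[0]=15 > arr[7]=7
(1, 2): arr[1]=5 > arr[2]=1
(3, 4): arr[3]=10 > arr[4]=8
(3, 7): arr[3]=10 > arr[7]=7
(4, 7): arr[4]=8 > arr[7]=7
(5, 7): arr[5]=10 > arr[7]=7
(6, 7): arr[6]=13 > arr[7]=7

Total inversions: 13

The array has 13 inversion(s): (0,1), (0,2), (0,3), (0,4), (0,5), (0,6), (0,7), (1,2), (3,4), (3,7), (4,7), (5,7), (6,7). Each pair (i,j) satisfies i < j and arr[i] > arr[j].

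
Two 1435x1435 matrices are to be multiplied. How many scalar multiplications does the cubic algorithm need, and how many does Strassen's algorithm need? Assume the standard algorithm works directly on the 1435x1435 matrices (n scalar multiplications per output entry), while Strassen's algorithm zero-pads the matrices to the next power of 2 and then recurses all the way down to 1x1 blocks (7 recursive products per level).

Matrix multiplication for 1435x1435 matrices:

Strassen's algorithm requires power-of-2 dimensions. Pad 1435x1435 to 2048x2048 (next power of 2).

Standard algorithm: 1435^3 = 2954987875 multiplications
Strassen's algorithm: 7^(log2(2048)) = 7^11 = 1977326743 multiplications
Savings: 2954987875 - 1977326743 = 977661132 multiplications

Standard: 2954987875 multiplications (1435^3). Strassen: 1977326743 multiplications (7^11, after padding to 2048x2048). Strassen reduces 8 recursive multiplications to 7 at each level.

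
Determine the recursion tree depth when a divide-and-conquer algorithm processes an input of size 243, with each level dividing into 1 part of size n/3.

For divide and conquer with division factor 3:

Problem sizes at each level:
Level 0: 243
Level 1: 81
Level 2: 27
Level 3: 9
Level 4: 3
Level 5: 1

The root is level 0 and the size-1 base case is level 5 (the tree spans levels 0 through 5, i.e. 6 levels counting the root), so the depth is the number of divisions: log_3(243) = 5

The recursion tree depth is log_3(243) = 5. At each level, the problem size is divided by 3, so it takes 5 divisions to reduce to a base case of size 1. The algorithm makes 1 recursive call at each level.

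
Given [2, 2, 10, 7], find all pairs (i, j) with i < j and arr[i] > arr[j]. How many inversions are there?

Finding inversions in [2, 2, 10, 7]:

(2, 3): arr[2]=10 > arr[3]=7

Total inversions: 1

The array has 1 inversion(s): (2,3). Each pair (i,j) satisfies i < j and arr[i] > arr[j].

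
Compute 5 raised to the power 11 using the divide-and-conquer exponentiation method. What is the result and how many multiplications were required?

Computing 5^11 by squaring (build up from 5^1; each line after the first costs one multiplication):

5^1 = 5
5^2 = (5^1)^2 = 5^2 = 25
5^4 = (5^2)^2 = 25^2 = 625
5^5 = 5 * 5^4 = 5 * 625 = 3125
5^10 = (5^5)^2 = 3125^2 = 9765625
5^11 = 5 * 5^10 = 5 * 9765625 = 48828125

Result: 48828125
Multiplications needed: 5 (5 lines after 5^1)

5^11 = 48828125. Using exponentiation by squaring, this requires 5 multiplications. The key idea: if the exponent is even, square the half-power; if odd, multiply by the base once.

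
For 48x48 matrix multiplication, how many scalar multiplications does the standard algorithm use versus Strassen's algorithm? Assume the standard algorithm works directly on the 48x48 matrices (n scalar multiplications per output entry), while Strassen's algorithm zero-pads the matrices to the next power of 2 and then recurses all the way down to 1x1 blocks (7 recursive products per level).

Matrix multiplication for 48x48 matrices:

Strassen's algorithm requires power-of-2 dimensions. Pad 48x48 to 64x64 (next power of 2).

Standard algorithm: 48^3 = 110592 multiplications
Strassen's algorithm: 7^(log2(64)) = 7^6 = 117649 multiplications
Difference: 110592 - 117649 = -7057 (Strassen uses MORE here due to padding overhead — for small or just-over-power-of-2 n, padding can outweigh the per-level savings)

Standard: 110592 multiplications (48^3). Strassen: 117649 multiplications (7^6, after padding to 64x64). Strassen reduces 8 recursive multiplications to 7 at each level.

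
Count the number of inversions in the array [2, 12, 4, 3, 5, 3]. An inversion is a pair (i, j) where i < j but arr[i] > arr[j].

Finding inversions in [2, 12, 4, 3, 5, 3]:

(1, 2): arr[1]=12 > arr[2]=4
(1, 3): arr[1]=12 > arr[3]=3
(1, 4): arr[1]=12 > arr[4]=5
(1, 5): arr[1]=12 > arr[5]=3
(2, 3): arr[2]=4 > arr[3]=3
(2, 5): arr[2]=4 > arr[5]=3
(4, 5): arr[4]=5 > arr[5]=3

Total inversions: 7

The array has 7 inversion(s): (1,2), (1,3), (1,4), (1,5), (2,3), (2,5), (4,5). Each pair (i,j) satisfies i < j and arr[i] > arr[j].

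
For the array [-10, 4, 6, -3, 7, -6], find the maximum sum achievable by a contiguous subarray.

Using Kadane's algorithm on [-10, 4, 6, -3, 7, -6]:

Scanning through the array:
Position 1 (value 4): max_ending_here = 4, max_so_far = 4
Position 2 (value 6): max_ending_here = 10, max_so_far = 10
Position 3 (value -3): max_ending_here = 7, max_so_far = 10
Position 4 (value 7): max_ending_here = 14, max_so_far = 14
Position 5 (value -6): max_ending_here = 8, max_so_far = 14

Maximum subarray: [4, 6, -3, 7]
Maximum sum: 14

The maximum subarray is [4, 6, -3, 7] with sum 14. This subarray runs from index 1 to index 4.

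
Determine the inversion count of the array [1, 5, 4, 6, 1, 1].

Finding inversions in [1, 5, 4, 6, 1, 1]:

(1, 2): arr[1]=5 > arr[2]=4
(1, 4): arr[1]=5 > arr[4]=1
(1, 5): arr[1]=5 > arr[5]=1
(2, 4): arr[2]=4 > arr[4]=1
(2, 5): arr[2]=4 > arr[5]=1
(3, 4): arr[3]=6 > arr[4]=1
(3, 5): arr[3]=6 > arr[5]=1

Total inversions: 7

The array has 7 inversion(s): (1,2), (1,4), (1,5), (2,4), (2,5), (3,4), (3,5). Each pair (i,j) satisfies i < j and arr[i] > arr[j].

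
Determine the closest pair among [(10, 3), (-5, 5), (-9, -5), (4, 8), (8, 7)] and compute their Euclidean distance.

Computing all pairwise distances among 5 points:

d((10, 3), (-5, 5)) = 15.1327
d((10, 3), (-9, -5)) = 20.6155
d((10, 3), (4, 8)) = 7.8102
d((10, 3), (8, 7)) = 4.4721
d((-5, 5), (-9, -5)) = 10.7703
d((-5, 5), (4, 8)) = 9.4868
d((-5, 5), (8, 7)) = 13.1529
d((-9, -5), (4, 8)) = 18.3848
d((-9, -5), (8, 7)) = 20.8087
d((4, 8), (8, 7)) = 4.1231 <-- minimum

Closest pair: (4, 8) and (8, 7) with distance 4.1231

The closest pair is (4, 8) and (8, 7) with Euclidean distance 4.1231. For 5 points, brute-force pairwise comparison is shown above. For large n, the divide-and-conquer algorithm (sort by x, recurse on halves, check the dividing strip) achieves O(n log n).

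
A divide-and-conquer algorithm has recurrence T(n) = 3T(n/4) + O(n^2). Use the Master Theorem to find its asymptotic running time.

Master Theorem for T(n) = 3T(n/4) + O(n^2):

a = 3, b = 4, c = 2
log_b(a) = log_4(3) = 0.7925

Case 3: c = 2 > log_4(3) = 0.7925
T(n) = O(n^2) = O(n^2)

For T(n) = 3T(n/4) + O(n^2): log_4(3) = 0.7925. This is Case 3 of the Master Theorem (c > log_b(a), work dominated by root), giving O(n^2).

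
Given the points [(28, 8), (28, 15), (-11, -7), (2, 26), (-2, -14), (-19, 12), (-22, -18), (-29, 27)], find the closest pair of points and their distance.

Computing all pairwise distances among 8 points:

d((28, 8), (28, 15)) = 7.0 <-- minimum
d((28, 8), (-11, -7)) = 41.7852
d((28, 8), (2, 26)) = 31.6228
d((28, 8), (-2, -14)) = 37.2022
d((28, 8), (-19, 12)) = 47.1699
d((28, 8), (-22, -18)) = 56.356
d((28, 8), (-29, 27)) = 60.0833
d((28, 15), (-11, -7)) = 44.7772
d((28, 15), (2, 26)) = 28.2312
d((28, 15), (-2, -14)) = 41.7253
d((28, 15), (-19, 12)) = 47.0956
d((28, 15), (-22, -18)) = 59.9083
d((28, 15), (-29, 27)) = 58.2495
d((-11, -7), (2, 26)) = 35.4683
d((-11, -7), (-2, -14)) = 11.4018
d((-11, -7), (-19, 12)) = 20.6155
d((-11, -7), (-22, -18)) = 15.5563
d((-11, -7), (-29, 27)) = 38.4708
d((2, 26), (-2, -14)) = 40.1995
d((2, 26), (-19, 12)) = 25.2389
d((2, 26), (-22, -18)) = 50.1199
d((2, 26), (-29, 27)) = 31.0161
d((-2, -14), (-19, 12)) = 31.0644
d((-2, -14), (-22, -18)) = 20.3961
d((-2, -14), (-29, 27)) = 49.0918
d((-19, 12), (-22, -18)) = 30.1496
d((-19, 12), (-29, 27)) = 18.0278
d((-22, -18), (-29, 27)) = 45.5412

Closest pair: (28, 8) and (28, 15) with distance 7.0

The closest pair is (28, 8) and (28, 15) with Euclidean distance 7.0. For 8 points, brute-force pairwise comparison is shown above. For large n, the divide-and-conquer algorithm (sort by x, recurse on halves, check the dividing strip) achieves O(n log n).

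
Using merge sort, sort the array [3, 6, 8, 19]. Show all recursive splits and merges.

Merge sort trace:

Split: [3, 6, 8, 19] -> [3, 6] and [8, 19]
  Split: [3, 6] -> [3] and [6]
  Merge: [3] + [6] -> [3, 6]
  Split: [8, 19] -> [8] and [19]
  Merge: [8] + [19] -> [8, 19]
Merge: [3, 6] + [8, 19] -> [3, 6, 8, 19]

Final sorted array: [3, 6, 8, 19]

The merge sort proceeds by recursively splitting the array and merging sorted halves.
After all merges, the sorted array is [3, 6, 8, 19].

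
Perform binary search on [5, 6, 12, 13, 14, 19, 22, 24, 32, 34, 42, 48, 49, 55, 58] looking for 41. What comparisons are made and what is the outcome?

Binary search for 41 in [5, 6, 12, 13, 14, 19, 22, 24, 32, 34, 42, 48, 49, 55, 58]:

lo=0, hi=14, mid=7, arr[mid]=24 -> 24 < 41, search right half
lo=8, hi=14, mid=11, arr[mid]=48 -> 48 > 41, search left half
lo=8, hi=10, mid=9, arr[mid]=34 -> 34 < 41, search right half
lo=10, hi=10, mid=10, arr[mid]=42 -> 42 > 41, search left half
lo=10 > hi=9, target 41 not found

Binary search determines that 41 is not in the array after 4 comparisons. The search space was exhausted without finding the target.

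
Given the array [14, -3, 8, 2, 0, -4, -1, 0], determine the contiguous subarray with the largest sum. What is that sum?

Using Kadane's algorithm on [14, -3, 8, 2, 0, -4, -1, 0]:

Scanning through the array:
Position 1 (value -3): max_ending_here = 11, max_so_far = 14
Position 2 (value 8): max_ending_here = 19, max_so_far = 19
Position 3 (value 2): max_ending_here = 21, max_so_far = 21
Position 4 (value 0): max_ending_here = 21, max_so_far = 21
Position 5 (value -4): max_ending_here = 17, max_so_far = 21
Position 6 (value -1): max_ending_here = 16, max_so_far = 21
Position 7 (value 0): max_ending_here = 16, max_so_far = 21

Maximum subarray: [14, -3, 8, 2]
Maximum sum: 21

The maximum subarray is [14, -3, 8, 2] with sum 21. This subarray runs from index 0 to index 3.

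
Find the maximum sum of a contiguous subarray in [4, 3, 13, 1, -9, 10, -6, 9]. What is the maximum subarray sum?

Using Kadane's algorithm on [4, 3, 13, 1, -9, 10, -6, 9]:

Scanning through the array:
Position 1 (value 3): max_ending_here = 7, max_so_far = 7
Position 2 (value 13): max_ending_here = 20, max_so_far = 20
Position 3 (value 1): max_ending_here = 21, max_so_far = 21
Position 4 (value -9): max_ending_here = 12, max_so_far = 21
Position 5 (value 10): max_ending_here = 22, max_so_far = 22
Position 6 (value -6): max_ending_here = 16, max_so_far = 22
Position 7 (value 9): max_ending_here = 25, max_so_far = 25

Maximum subarray: [4, 3, 13, 1, -9, 10, -6, 9]
Maximum sum: 25

The maximum subarray is [4, 3, 13, 1, -9, 10, -6, 9] with sum 25. This subarray runs from index 0 to index 7.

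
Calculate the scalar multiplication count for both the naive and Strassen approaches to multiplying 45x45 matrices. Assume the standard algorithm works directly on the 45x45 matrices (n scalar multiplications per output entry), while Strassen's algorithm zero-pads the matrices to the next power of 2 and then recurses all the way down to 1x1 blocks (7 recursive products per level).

Matrix multiplication for 45x45 matrices:

Strassen's algorithm requires power-of-2 dimensions. Pad 45x45 to 64x64 (next power of 2).

Standard algorithm: 45^3 = 91125 multiplications
Strassen's algorithm: 7^(log2(64)) = 7^6 = 117649 multiplications
Difference: 91125 - 117649 = -26524 (Strassen uses MORE here due to padding overhead — for small or just-over-power-of-2 n, padding can outweigh the per-level savings)

Standard: 91125 multiplications (45^3). Strassen: 117649 multiplications (7^6, after padding to 64x64). Strassen reduces 8 recursive multiplications to 7 at each level.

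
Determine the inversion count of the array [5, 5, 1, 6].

Finding inversions in [5, 5, 1, 6]:

(0, 2): arr[0]=5 > arr[2]=1
(1, 2): arr[1]=5 > arr[2]=1

Total inversions: 2

The array has 2 inversion(s): (0,2), (1,2). Each pair (i,j) satisfies i < j and arr[i] > arr[j].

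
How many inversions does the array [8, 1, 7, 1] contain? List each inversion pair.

Finding inversions in [8, 1, 7, 1]:

(0, 1): arr[0]=8 > arr[1]=1
(0, 2): arr[0]=8 > arr[2]=7
(0, 3): arr[0]=8 > arr[3]=1
(2, 3): arr[2]=7 > arr[3]=1

Total inversions: 4

The array has 4 inversion(s): (0,1), (0,2), (0,3), (2,3). Each pair (i,j) satisfies i < j and arr[i] > arr[j].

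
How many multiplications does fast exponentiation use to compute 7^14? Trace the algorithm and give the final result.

Computing 7^14 by squaring (build up from 7^1; each line after the first costs one multiplication):

7^1 = 7
7^2 = (7^1)^2 = 7^2 = 49
7^3 = 7 * 7^2 = 7 * 49 = 343
7^6 = (7^3)^2 = 343^2 = 117649
7^7 = 7 * 7^6 = 7 * 117649 = 823543
7^14 = (7^7)^2 = 823543^2 = 678223072849

Result: 678223072849
Multiplications needed: 5 (5 lines after 7^1)

7^14 = 678223072849. Using exponentiation by squaring, this requires 5 multiplications. The key idea: if the exponent is even, square the half-power; if odd, multiply by the base once.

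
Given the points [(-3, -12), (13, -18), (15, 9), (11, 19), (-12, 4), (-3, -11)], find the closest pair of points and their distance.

Computing all pairwise distances among 6 points:

d((-3, -12), (13, -18)) = 17.088
d((-3, -12), (15, 9)) = 27.6586
d((-3, -12), (11, 19)) = 34.0147
d((-3, -12), (-12, 4)) = 18.3576
d((-3, -12), (-3, -11)) = 1.0 <-- minimum
d((13, -18), (15, 9)) = 27.074
d((13, -18), (11, 19)) = 37.054
d((13, -18), (-12, 4)) = 33.3017
d((13, -18), (-3, -11)) = 17.4642
d((15, 9), (11, 19)) = 10.7703
d((15, 9), (-12, 4)) = 27.4591
d((15, 9), (-3, -11)) = 26.9072
d((11, 19), (-12, 4)) = 27.4591
d((11, 19), (-3, -11)) = 33.1059
d((-12, 4), (-3, -11)) = 17.4929

Closest pair: (-3, -12) and (-3, -11) with distance 1.0

The closest pair is (-3, -12) and (-3, -11) with Euclidean distance 1.0. For 6 points, brute-force pairwise comparison is shown above. For large n, the divide-and-conquer algorithm (sort by x, recurse on halves, check the dividing strip) achieves O(n log n).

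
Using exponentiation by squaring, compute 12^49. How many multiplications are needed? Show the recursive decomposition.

Computing 12^49 by squaring (build up from 12^1; each line after the first costs one multiplication):

12^1 = 12
12^2 = (12^1)^2 = 12^2 = 144
12^3 = 12 * 12^2 = 12 * 144 = 1728
12^6 = (12^3)^2 = 1728^2 = 2985984
12^12 = (12^6)^2 = 2985984^2 = 8916100448256
12^24 = (12^12)^2 = 8916100448256^2 = 79496847203390844133441536
12^48 = (12^24)^2 = 79496847203390844133441536^2 = 6319748715279270675921934218987893281199411530039296
12^49 = 12 * 12^48 = 12 * 6319748715279270675921934218987893281199411530039296 = 75836984583351248111063210627854719374392938360471552

Result: 75836984583351248111063210627854719374392938360471552
Multiplications needed: 7 (7 lines after 12^1)

12^49 = 75836984583351248111063210627854719374392938360471552. Using exponentiation by squaring, this requires 7 multiplications. The key idea: if the exponent is even, square the half-power; if odd, multiply by the base once.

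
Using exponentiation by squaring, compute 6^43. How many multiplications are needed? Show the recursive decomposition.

Computing 6^43 by squaring (build up from 6^1; each line after the first costs one multiplication):

6^1 = 6
6^2 = (6^1)^2 = 6^2 = 36
6^4 = (6^2)^2 = 36^2 = 1296
6^5 = 6 * 6^4 = 6 * 1296 = 7776
6^10 = (6^5)^2 = 7776^2 = 60466176
6^20 = (6^10)^2 = 60466176^2 = 3656158440062976
6^21 = 6 * 6^20 = 6 * 3656158440062976 = 21936950640377856
6^42 = (6^21)^2 = 21936950640377856^2 = 481229803398374426442198455156736
6^43 = 6 * 6^42 = 6 * 481229803398374426442198455156736 = 2887378820390246558653190730940416

Result: 2887378820390246558653190730940416
Multiplications needed: 8 (8 lines after 6^1)

6^43 = 2887378820390246558653190730940416. Using exponentiation by squaring, this requires 8 multiplications. The key idea: if the exponent is even, square the half-power; if odd, multiply by the base once.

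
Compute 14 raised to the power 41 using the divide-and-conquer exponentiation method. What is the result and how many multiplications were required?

Computing 14^41 by squaring (build up from 14^1; each line after the first costs one multiplication):

14^1 = 14
14^2 = (14^1)^2 = 14^2 = 196
14^4 = (14^2)^2 = 196^2 = 38416
14^5 = 14 * 14^4 = 14 * 38416 = 537824
14^10 = (14^5)^2 = 537824^2 = 289254654976
14^20 = (14^10)^2 = 289254654976^2 = 83668255425284801560576
14^40 = (14^20)^2 = 83668255425284801560576^2 = 7000376965910699630056503868178506524997451776
14^41 = 14 * 14^40 = 14 * 7000376965910699630056503868178506524997451776 = 98005277522749794820791054154499091349964324864

Result: 98005277522749794820791054154499091349964324864
Multiplications needed: 7 (7 lines after 14^1)

14^41 = 98005277522749794820791054154499091349964324864. Using exponentiation by squaring, this requires 7 multiplications. The key idea: if the exponent is even, square the half-power; if odd, multiply by the base once.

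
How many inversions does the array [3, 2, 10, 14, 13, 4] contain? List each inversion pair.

Finding inversions in [3, 2, 10, 14, 13, 4]:

(0, 1): arr[0]=3 > arr[1]=2
(2, 5): arr[2]=10 > arr[5]=4
(3, 4): arr[3]=14 > arr[4]=13
(3, 5): arr[3]=14 > arr[5]=4
(4, 5): arr[4]=13 > arr[5]=4

Total inversions: 5

The array has 5 inversion(s): (0,1), (2,5), (3,4), (3,5), (4,5). Each pair (i,j) satisfies i < j and arr[i] > arr[j].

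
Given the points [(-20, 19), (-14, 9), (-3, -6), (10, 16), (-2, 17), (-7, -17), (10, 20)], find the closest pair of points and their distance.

Computing all pairwise distances among 7 points:

d((-20, 19), (-14, 9)) = 11.6619
d((-20, 19), (-3, -6)) = 30.2324
d((-20, 19), (10, 16)) = 30.1496
d((-20, 19), (-2, 17)) = 18.1108
d((-20, 19), (-7, -17)) = 38.2753
d((-20, 19), (10, 20)) = 30.0167
d((-14, 9), (-3, -6)) = 18.6011
d((-14, 9), (10, 16)) = 25.0
d((-14, 9), (-2, 17)) = 14.4222
d((-14, 9), (-7, -17)) = 26.9258
d((-14, 9), (10, 20)) = 26.4008
d((-3, -6), (10, 16)) = 25.5539
d((-3, -6), (-2, 17)) = 23.0217
d((-3, -6), (-7, -17)) = 11.7047
d((-3, -6), (10, 20)) = 29.0689
d((10, 16), (-2, 17)) = 12.0416
d((10, 16), (-7, -17)) = 37.1214
d((10, 16), (10, 20)) = 4.0 <-- minimum
d((-2, 17), (-7, -17)) = 34.3657
d((-2, 17), (10, 20)) = 12.3693
d((-7, -17), (10, 20)) = 40.7185

Closest pair: (10, 16) and (10, 20) with distance 4.0

The closest pair is (10, 16) and (10, 20) with Euclidean distance 4.0. For 7 points, brute-force pairwise comparison is shown above. For large n, the divide-and-conquer algorithm (sort by x, recurse on halves, check the dividing strip) achieves O(n log n).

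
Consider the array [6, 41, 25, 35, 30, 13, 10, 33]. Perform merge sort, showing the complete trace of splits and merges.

Merge sort trace:

Split: [6, 41, 25, 35, 30, 13, 10, 33] -> [6, 41, 25, 35] and [30, 13, 10, 33]
  Split: [6, 41, 25, 35] -> [6, 41] and [25, 35]
    Split: [6, 41] -> [6] and [41]
    Merge: [6] + [41] -> [6, 41]
    Split: [25, 35] -> [25] and [35]
    Merge: [25] + [35] -> [25, 35]
  Merge: [6, 41] + [25, 35] -> [6, 25, 35, 41]
  Split: [30, 13, 10, 33] -> [30, 13] and [10, 33]
    Split: [30, 13] -> [30] and [13]
    Merge: [30] + [13] -> [13, 30]
    Split: [10, 33] -> [10] and [33]
    Merge: [10] + [33] -> [10, 33]
  Merge: [13, 30] + [10, 33] -> [10, 13, 30, 33]
Merge: [6, 25, 35, 41] + [10, 13, 30, 33] -> [6, 10, 13, 25, 30, 33, 35, 41]

Final sorted array: [6, 10, 13, 25, 30, 33, 35, 41]

The merge sort proceeds by recursively splitting the array and merging sorted halves.
After all merges, the sorted array is [6, 10, 13, 25, 30, 33, 35, 41].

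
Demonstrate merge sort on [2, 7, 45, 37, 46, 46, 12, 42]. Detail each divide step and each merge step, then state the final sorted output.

Merge sort trace:

Split: [2, 7, 45, 37, 46, 46, 12, 42] -> [2, 7, 45, 37] and [46, 46, 12, 42]
  Split: [2, 7, 45, 37] -> [2, 7] and [45, 37]
    Split: [2, 7] -> [2] and [7]
    Merge: [2] + [7] -> [2, 7]
    Split: [45, 37] -> [45] and [37]
    Merge: [45] + [37] -> [37, 45]
  Merge: [2, 7] + [37, 45] -> [2, 7, 37, 45]
  Split: [46, 46, 12, 42] -> [46, 46] and [12, 42]
    Split: [46, 46] -> [46] and [46]
    Merge: [46] + [46] -> [46, 46]
    Split: [12, 42] -> [12] and [42]
    Merge: [12] + [42] -> [12, 42]
  Merge: [46, 46] + [12, 42] -> [12, 42, 46, 46]
Merge: [2, 7, 37, 45] + [12, 42, 46, 46] -> [2, 7, 12, 37, 42, 45, 46, 46]

Final sorted array: [2, 7, 12, 37, 42, 45, 46, 46]

The merge sort proceeds by recursively splitting the array and merging sorted halves.
After all merges, the sorted array is [2, 7, 12, 37, 42, 45, 46, 46].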